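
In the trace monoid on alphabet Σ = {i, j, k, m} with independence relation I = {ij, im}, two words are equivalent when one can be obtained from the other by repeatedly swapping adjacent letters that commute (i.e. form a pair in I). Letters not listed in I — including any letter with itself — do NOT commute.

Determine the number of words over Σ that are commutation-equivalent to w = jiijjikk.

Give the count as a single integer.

0(j) covers ∅
1(i) covers ∅
2(i) covers 1:i
3(j) covers 0:j
4(j) covers 3:j
5(i) covers 2:i
6(k) covers 4:j, 5:i
7(k) covers 6:k
floor of heap: 0:j, 1:i
completions by unplaced set U, small U first (add the entries for U minus each lowest piece of U):
  |U|=1: {7}:1
  |U|=2: {6,7}:1
  |U|=3: {4,6,7}:1  {5,6,7}:1
  |U|=4: {2,5,6,7}:1  {3,4,6,7}:1  {4,5,6,7}:2
  |U|=5: {0,3,4,6,7}:1  {1,2,5,6,7}:1  {2,4,5,6,7}:3  {3,4,5,6,7}:3
  |U|=6: {0,3,4,5,6,7}:4  {1,2,4,5,6,7}:4  {2,3,4,5,6,7}:6
  start at 0(j): 10
  start at 1(i): 10
sum over floor = 20

20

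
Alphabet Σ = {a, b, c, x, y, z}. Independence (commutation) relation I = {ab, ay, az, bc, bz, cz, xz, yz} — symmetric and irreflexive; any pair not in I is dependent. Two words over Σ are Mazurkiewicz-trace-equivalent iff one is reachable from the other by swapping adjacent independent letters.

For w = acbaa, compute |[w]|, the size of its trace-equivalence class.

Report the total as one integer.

drop 0:a onto floor
drop 1:c onto {0:a}
drop 2:b onto floor
drop 3:a onto {1:c}
drop 4:a onto {3:a}
ground layer = {0:a, 2:b}
drop-orders for the pieces not yet dropped (sum over which currently-grounded one goes next):
  1 to go: {2} 1  {4} 1
  2 to go: {2,4} 2  {3,4} 1
  3 to go: {1,3,4} 1  {2,3,4} 3
  if 0:a drops first: 4 orders
  if 2:b drops first: 1 orders
heap linearizations: 5

5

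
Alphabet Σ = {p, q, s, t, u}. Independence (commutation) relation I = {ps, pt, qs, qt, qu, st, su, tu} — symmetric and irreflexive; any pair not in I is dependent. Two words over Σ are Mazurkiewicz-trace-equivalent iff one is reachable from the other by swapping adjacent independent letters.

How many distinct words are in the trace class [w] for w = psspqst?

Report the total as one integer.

140

piece 0:p — minimal
piece 1:s — minimal
piece 2:s rests on {1:s}
piece 3:p rests on {0:p}
piece 4:q rests on {3:p}
piece 5:s rests on {2:s}
piece 6:t — minimal
minimal pieces: {0:p, 1:s, 6:t}
ways to finish when only these pieces remain (= sum over removing one remaining piece with nothing left below it):
  1 left: {4}→1  {5}→1  {6}→1
  2 left: {2,5}→1  {3,4}→1  {4,5}→2  {4,6}→2  {5,6}→2
  3 left: {0,3,4}→1  {1,2,5}→1  {2,4,5}→3  {2,5,6}→3  {3,4,5}→3  {3,4,6}→3  {4,5,6}→6
  4 left: {0,3,4,5}→4  {0,3,4,6}→4  {1,2,4,5}→4  {1,2,5,6}→4  {2,3,4,5}→6  {2,4,5,6}→12  {3,4,5,6}→12
  5 left: {0,2,3,4,5}→10  {0,3,4,5,6}→20  {1,2,3,4,5}→10  {1,2,4,5,6}→20  {2,3,4,5,6}→30
  placing 0:p first → 60 extensions
  placing 1:s first → 60 extensions
  placing 6:t first → 20 extensions
total linear extensions = 140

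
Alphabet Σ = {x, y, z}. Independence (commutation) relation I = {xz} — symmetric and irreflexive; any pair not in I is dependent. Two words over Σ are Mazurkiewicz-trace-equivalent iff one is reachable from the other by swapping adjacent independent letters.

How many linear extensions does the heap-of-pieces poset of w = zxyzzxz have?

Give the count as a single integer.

8

#0=z has no predecessor
#1=x has no predecessor
#2=y depends on [0:z, 1:x]
#3=z depends on [2:y]
#4=z depends on [3:z]
#5=x depends on [2:y]
#6=z depends on [4:z]
sources: [0:z, 1:x]
N(rest) = Σ N(rest − s) over sources s of rest; N(one piece) = 1:
  size 1 → [5]=1  [6]=1
  size 2 → [4,6]=1  [5,6]=2
  size 3 → [3,4,6]=1  [4,5,6]=3
  size 4 → [3,4,5,6]=4
  size 5 → [2,3,4,5,6]=4
  first=0(z) contributes 4
  first=1(x) contributes 4
|[w]| = 8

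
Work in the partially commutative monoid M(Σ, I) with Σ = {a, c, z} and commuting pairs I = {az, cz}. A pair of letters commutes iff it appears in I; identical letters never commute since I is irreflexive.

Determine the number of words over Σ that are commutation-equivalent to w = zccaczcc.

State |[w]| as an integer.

piece 0:z — minimal
piece 1:c — minimal
piece 2:c rests on {1:c}
piece 3:a rests on {2:c}
piece 4:c rests on {3:a}
piece 5:z rests on {0:z}
piece 6:c rests on {4:c}
piece 7:c rests on {6:c}
minimal pieces: {0:z, 1:c}
ways to finish when only these pieces remain (= sum over removing one remaining piece with nothing left below it):
  1 left: {5}→1  {7}→1
  2 left: {0,5}→1  {5,7}→2  {6,7}→1
  3 left: {0,5,7}→3  {4,6,7}→1  {5,6,7}→3
  4 left: {0,5,6,7}→6  {3,4,6,7}→1  {4,5,6,7}→4
  5 left: {0,4,5,6,7}→10  {2,3,4,6,7}→1  {3,4,5,6,7}→5
  6 left: {0,3,4,5,6,7}→15  {1,2,3,4,6,7}→1  {2,3,4,5,6,7}→6
  placing 0:z first → 7 extensions
  placing 1:c first → 21 extensions
total linear extensions = 28

28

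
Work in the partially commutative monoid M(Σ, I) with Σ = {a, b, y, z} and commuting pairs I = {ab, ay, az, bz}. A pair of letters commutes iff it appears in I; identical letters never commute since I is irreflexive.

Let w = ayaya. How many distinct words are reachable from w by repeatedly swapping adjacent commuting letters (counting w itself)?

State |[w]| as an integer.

piece 0:a — minimal
piece 1:y — minimal
piece 2:a rests on {0:a}
piece 3:y rests on {1:y}
piece 4:a rests on {2:a}
minimal pieces: {0:a, 1:y}
ways to finish when only these pieces remain (= sum over removing one remaining piece with nothing left below it):
  1 left: {3}→1  {4}→1
  2 left: {1,3}→1  {2,4}→1  {3,4}→2
  3 left: {0,2,4}→1  {1,3,4}→3  {2,3,4}→3
  placing 0:a first → 6 extensions
  placing 1:y first → 4 extensions
total linear extensions = 10

10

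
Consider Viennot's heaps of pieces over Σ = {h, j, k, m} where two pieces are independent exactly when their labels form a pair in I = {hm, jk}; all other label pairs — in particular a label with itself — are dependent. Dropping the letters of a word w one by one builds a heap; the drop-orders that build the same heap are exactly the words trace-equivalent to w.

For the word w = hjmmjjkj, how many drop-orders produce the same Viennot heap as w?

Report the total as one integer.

4

0(h) covers ∅
1(j) covers 0:h
2(m) covers 1:j
3(m) covers 2:m
4(j) covers 3:m
5(j) covers 4:j
6(k) covers 3:m
7(j) covers 5:j
floor of heap: 0:h
completions by unplaced set U, small U first (add the entries for U minus each lowest piece of U):
  |U|=1: {6}:1  {7}:1
  |U|=2: {5,7}:1  {6,7}:2
  |U|=3: {4,5,7}:1  {5,6,7}:3
  |U|=4: {4,5,6,7}:4
  |U|=5: {3,4,5,6,7}:4
  |U|=6: {2,3,4,5,6,7}:4
  start at 0(h): 4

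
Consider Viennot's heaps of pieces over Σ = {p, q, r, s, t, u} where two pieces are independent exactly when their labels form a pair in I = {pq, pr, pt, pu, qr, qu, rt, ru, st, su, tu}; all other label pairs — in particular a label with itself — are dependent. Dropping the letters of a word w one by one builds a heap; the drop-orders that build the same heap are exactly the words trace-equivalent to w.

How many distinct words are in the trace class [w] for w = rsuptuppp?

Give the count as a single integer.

0(r) covers ∅
1(s) covers 0:r
2(u) covers ∅
3(p) covers 1:s
4(t) covers ∅
5(u) covers 2:u
6(p) covers 3:p
7(p) covers 6:p
8(p) covers 7:p
floor of heap: 0:r, 2:u, 4:t
completions by unplaced set U, small U first (add the entries for U minus each lowest piece of U):
  |U|=1: {4}:1  {5}:1  {8}:1
  |U|=2: {2,5}:1  {4,5}:2  {4,8}:2  {5,8}:2  {7,8}:1
  |U|=3: {2,4,5}:3  {2,5,8}:3  {4,5,8}:6  {4,7,8}:3  {5,7,8}:3  {6,7,8}:1
  |U|=4: {2,4,5,8}:12  {2,5,7,8}:6  {3,6,7,8}:1  {4,5,7,8}:12  {4,6,7,8}:4  {5,6,7,8}:4
  |U|=5: {1,3,6,7,8}:1  {2,4,5,7,8}:30  {2,5,6,7,8}:10  {3,4,6,7,8}:5  {3,5,6,7,8}:5  {4,5,6,7,8}:20
  |U|=6: {0,1,3,6,7,8}:1  {1,3,4,6,7,8}:6  {1,3,5,6,7,8}:6  {2,3,5,6,7,8}:15  {2,4,5,6,7,8}:60  {3,4,5,6,7,8}:30
  |U|=7: {0,1,3,4,6,7,8}:7  {0,1,3,5,6,7,8}:7  {1,2,3,5,6,7,8}:21  {1,3,4,5,6,7,8}:42  {2,3,4,5,6,7,8}:105
  start at 0(r): 168
  start at 2(u): 56
  start at 4(t): 28
sum over floor = 252

252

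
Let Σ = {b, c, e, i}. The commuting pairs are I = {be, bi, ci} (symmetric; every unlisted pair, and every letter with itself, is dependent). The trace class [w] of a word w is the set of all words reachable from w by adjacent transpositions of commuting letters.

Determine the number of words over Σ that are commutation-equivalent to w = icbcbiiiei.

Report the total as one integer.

140

drop 0:i onto floor
drop 1:c onto floor
drop 2:b onto {1:c}
drop 3:c onto {2:b}
drop 4:b onto {3:c}
drop 5:i onto {0:i}
drop 6:i onto {5:i}
drop 7:i onto {6:i}
drop 8:e onto {3:c, 7:i}
drop 9:i onto {8:e}
ground layer = {0:i, 1:c}
drop-orders for the pieces not yet dropped (sum over which currently-grounded one goes next):
  1 to go: {4} 1  {9} 1
  2 to go: {4,9} 2  {8,9} 1
  3 to go: {4,8,9} 3  {7,8,9} 1
  4 to go: {3,4,8,9} 3  {4,7,8,9} 4  {6,7,8,9} 1
  5 to go: {2,3,4,8,9} 3  {3,4,7,8,9} 7  {4,6,7,8,9} 5  {5,6,7,8,9} 1
  6 to go: {0,5,6,7,8,9} 1  {1,2,3,4,8,9} 3  {2,3,4,7,8,9} 10  {3,4,6,7,8,9} 12  {4,5,6,7,8,9} 6
  7 to go: {0,4,5,6,7,8,9} 7  {1,2,3,4,7,8,9} 13  {2,3,4,6,7,8,9} 22  {3,4,5,6,7,8,9} 18
  8 to go: {0,3,4,5,6,7,8,9} 25  {1,2,3,4,6,7,8,9} 35  {2,3,4,5,6,7,8,9} 40
  if 0:i drops first: 75 orders
  if 1:c drops first: 65 orders
heap linearizations: 140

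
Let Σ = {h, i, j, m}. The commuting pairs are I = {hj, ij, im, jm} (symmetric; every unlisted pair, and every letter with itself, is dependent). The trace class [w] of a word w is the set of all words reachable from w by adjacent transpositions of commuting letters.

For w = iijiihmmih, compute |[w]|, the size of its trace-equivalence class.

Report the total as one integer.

0(i) covers ∅
1(i) covers 0:i
2(j) covers ∅
3(i) covers 1:i
4(i) covers 3:i
5(h) covers 4:i
6(m) covers 5:h
7(m) covers 6:m
8(i) covers 5:h
9(h) covers 7:m, 8:i
floor of heap: 0:i, 2:j
completions by unplaced set U, small U first (add the entries for U minus each lowest piece of U):
  |U|=1: {2}:1  {9}:1
  |U|=2: {2,9}:2  {7,9}:1  {8,9}:1
  |U|=3: {2,7,9}:3  {2,8,9}:3  {6,7,9}:1  {7,8,9}:2
  |U|=4: {2,6,7,9}:4  {2,7,8,9}:8  {6,7,8,9}:3
  |U|=5: {2,6,7,8,9}:15  {5,6,7,8,9}:3
  |U|=6: {2,5,6,7,8,9}:18  {4,5,6,7,8,9}:3
  |U|=7: {2,4,5,6,7,8,9}:21  {3,4,5,6,7,8,9}:3
  |U|=8: {1,3,4,5,6,7,8,9}:3  {2,3,4,5,6,7,8,9}:24
  start at 0(i): 27
  start at 2(j): 3
sum over floor = 30

30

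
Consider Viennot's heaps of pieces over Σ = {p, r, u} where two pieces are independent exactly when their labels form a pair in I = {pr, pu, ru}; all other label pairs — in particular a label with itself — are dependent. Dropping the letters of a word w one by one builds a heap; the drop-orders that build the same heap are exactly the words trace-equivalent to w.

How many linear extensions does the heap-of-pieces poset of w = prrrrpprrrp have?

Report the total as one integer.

0(p) covers ∅
1(r) covers ∅
2(r) covers 1:r
3(r) covers 2:r
4(r) covers 3:r
5(p) covers 0:p
6(p) covers 5:p
7(r) covers 4:r
8(r) covers 7:r
9(r) covers 8:r
10(p) covers 6:p
floor of heap: 0:p, 1:r
completions by unplaced set U, small U first (add the entries for U minus each lowest piece of U):
  |U|=1: {9}:1  {10}:1
  |U|=2: {6,10}:1  {8,9}:1  {9,10}:2
  |U|=3: {5,6,10}:1  {6,9,10}:3  {7,8,9}:1  {8,9,10}:3
  |U|=4: {0,5,6,10}:1  {4,7,8,9}:1  {5,6,9,10}:4  {6,8,9,10}:6  {7,8,9,10}:4
  |U|=5: {0,5,6,9,10}:5  {3,4,7,8,9}:1  {4,7,8,9,10}:5  {5,6,8,9,10}:10  {6,7,8,9,10}:10
  |U|=6: {0,5,6,8,9,10}:15  {2,3,4,7,8,9}:1  {3,4,7,8,9,10}:6  {4,6,7,8,9,10}:15  {5,6,7,8,9,10}:20
  |U|=7: {0,5,6,7,8,9,10}:35  {1,2,3,4,7,8,9}:1  {2,3,4,7,8,9,10}:7  {3,4,6,7,8,9,10}:21  {4,5,6,7,8,9,10}:35
  |U|=8: {0,4,5,6,7,8,9,10}:70  {1,2,3,4,7,8,9,10}:8  {2,3,4,6,7,8,9,10}:28  {3,4,5,6,7,8,9,10}:56
  |U|=9: {0,3,4,5,6,7,8,9,10}:126  {1,2,3,4,6,7,8,9,10}:36  {2,3,4,5,6,7,8,9,10}:84
  start at 0(p): 120
  start at 1(r): 210
sum over floor = 330

330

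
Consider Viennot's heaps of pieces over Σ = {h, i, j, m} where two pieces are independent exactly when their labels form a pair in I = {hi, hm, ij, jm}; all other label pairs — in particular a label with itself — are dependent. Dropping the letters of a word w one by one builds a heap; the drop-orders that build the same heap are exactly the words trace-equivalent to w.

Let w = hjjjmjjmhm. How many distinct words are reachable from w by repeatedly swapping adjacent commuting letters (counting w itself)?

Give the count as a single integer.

#0=h has no predecessor
#1=j depends on [0:h]
#2=j depends on [1:j]
#3=j depends on [2:j]
#4=m has no predecessor
#5=j depends on [3:j]
#6=j depends on [5:j]
#7=m depends on [4:m]
#8=h depends on [6:j]
#9=m depends on [7:m]
sources: [0:h, 4:m]
N(rest) = Σ N(rest − s) over sources s of rest; N(one piece) = 1:
  size 1 → [8]=1  [9]=1
  size 2 → [6,8]=1  [7,9]=1  [8,9]=2
  size 3 → [4,7,9]=1  [5,6,8]=1  [6,8,9]=3  [7,8,9]=3
  size 4 → [3,5,6,8]=1  [4,7,8,9]=4  [5,6,8,9]=4  [6,7,8,9]=6
  size 5 → [2,3,5,6,8]=1  [3,5,6,8,9]=5  [4,6,7,8,9]=10  [5,6,7,8,9]=10
  size 6 → [1,2,3,5,6,8]=1  [2,3,5,6,8,9]=6  [3,5,6,7,8,9]=15  [4,5,6,7,8,9]=20
  size 7 → [0,1,2,3,5,6,8]=1  [1,2,3,5,6,8,9]=7  [2,3,5,6,7,8,9]=21  [3,4,5,6,7,8,9]=35
  size 8 → [0,1,2,3,5,6,8,9]=8  [1,2,3,5,6,7,8,9]=28  [2,3,4,5,6,7,8,9]=56
  first=0(h) contributes 84
  first=4(m) contributes 36
|[w]| = 120

120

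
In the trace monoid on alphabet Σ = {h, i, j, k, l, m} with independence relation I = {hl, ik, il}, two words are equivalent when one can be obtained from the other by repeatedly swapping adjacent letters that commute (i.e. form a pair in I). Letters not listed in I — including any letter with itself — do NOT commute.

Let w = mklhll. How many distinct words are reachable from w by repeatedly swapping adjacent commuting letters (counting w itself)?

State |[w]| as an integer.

0(m) covers ∅
1(k) covers 0:m
2(l) covers 1:k
3(h) covers 1:k
4(l) covers 2:l
5(l) covers 4:l
floor of heap: 0:m
completions by unplaced set U, small U first (add the entries for U minus each lowest piece of U):
  |U|=1: {3}:1  {5}:1
  |U|=2: {3,5}:2  {4,5}:1
  |U|=3: {2,4,5}:1  {3,4,5}:3
  |U|=4: {2,3,4,5}:4
  start at 0(m): 4

4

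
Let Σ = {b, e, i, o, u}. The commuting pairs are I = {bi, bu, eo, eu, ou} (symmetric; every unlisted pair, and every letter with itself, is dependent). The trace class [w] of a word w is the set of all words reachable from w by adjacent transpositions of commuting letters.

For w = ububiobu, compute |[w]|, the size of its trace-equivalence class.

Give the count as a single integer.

piece 0:u — minimal
piece 1:b — minimal
piece 2:u rests on {0:u}
piece 3:b rests on {1:b}
piece 4:i rests on {2:u}
piece 5:o rests on {3:b, 4:i}
piece 6:b rests on {5:o}
piece 7:u rests on {4:i}
minimal pieces: {0:u, 1:b}
ways to finish when only these pieces remain (= sum over removing one remaining piece with nothing left below it):
  1 left: {6}→1  {7}→1
  2 left: {5,6}→1  {6,7}→2
  3 left: {3,5,6}→1  {5,6,7}→3
  4 left: {1,3,5,6}→1  {3,5,6,7}→4  {4,5,6,7}→3
  5 left: {1,3,5,6,7}→5  {2,4,5,6,7}→3  {3,4,5,6,7}→7
  6 left: {0,2,4,5,6,7}→3  {1,3,4,5,6,7}→12  {2,3,4,5,6,7}→10
  placing 0:u first → 22 extensions
  placing 1:b first → 13 extensions
total linear extensions = 35

35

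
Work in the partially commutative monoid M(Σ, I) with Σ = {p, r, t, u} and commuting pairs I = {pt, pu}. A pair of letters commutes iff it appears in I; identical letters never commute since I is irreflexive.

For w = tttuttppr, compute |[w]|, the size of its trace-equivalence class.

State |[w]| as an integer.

drop 0:t onto floor
drop 1:t onto {0:t}
drop 2:t onto {1:t}
drop 3:u onto {2:t}
drop 4:t onto {3:u}
drop 5:t onto {4:t}
drop 6:p onto floor
drop 7:p onto {6:p}
drop 8:r onto {5:t, 7:p}
ground layer = {0:t, 6:p}
drop-orders for the pieces not yet dropped (sum over which currently-grounded one goes next):
  1 to go: {8} 1
  2 to go: {5,8} 1  {7,8} 1
  3 to go: {4,5,8} 1  {5,7,8} 2  {6,7,8} 1
  4 to go: {3,4,5,8} 1  {4,5,7,8} 3  {5,6,7,8} 3
  5 to go: {2,3,4,5,8} 1  {3,4,5,7,8} 4  {4,5,6,7,8} 6
  6 to go: {1,2,3,4,5,8} 1  {2,3,4,5,7,8} 5  {3,4,5,6,7,8} 10
  7 to go: {0,1,2,3,4,5,8} 1  {1,2,3,4,5,7,8} 6  {2,3,4,5,6,7,8} 15
  if 0:t drops first: 21 orders
  if 6:p drops first: 7 orders
heap linearizations: 28

28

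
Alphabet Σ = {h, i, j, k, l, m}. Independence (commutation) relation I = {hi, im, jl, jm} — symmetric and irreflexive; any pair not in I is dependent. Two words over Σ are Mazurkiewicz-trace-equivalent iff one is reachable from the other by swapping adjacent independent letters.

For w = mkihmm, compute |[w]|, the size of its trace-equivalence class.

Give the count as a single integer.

4

piece 0:m — minimal
piece 1:k rests on {0:m}
piece 2:i rests on {1:k}
piece 3:h rests on {1:k}
piece 4:m rests on {3:h}
piece 5:m rests on {4:m}
minimal pieces: {0:m}
ways to finish when only these pieces remain (= sum over removing one remaining piece with nothing left below it):
  1 left: {2}→1  {5}→1
  2 left: {2,5}→2  {4,5}→1
  3 left: {2,4,5}→3  {3,4,5}→1
  4 left: {2,3,4,5}→4
  placing 0:m first → 4 extensions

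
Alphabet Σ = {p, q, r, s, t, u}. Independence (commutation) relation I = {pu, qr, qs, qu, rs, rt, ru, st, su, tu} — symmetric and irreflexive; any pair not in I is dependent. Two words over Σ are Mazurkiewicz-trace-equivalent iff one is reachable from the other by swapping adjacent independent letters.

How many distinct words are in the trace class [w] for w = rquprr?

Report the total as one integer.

12

#0=r has no predecessor
#1=q has no predecessor
#2=u has no predecessor
#3=p depends on [0:r, 1:q]
#4=r depends on [3:p]
#5=r depends on [4:r]
sources: [0:r, 1:q, 2:u]
N(rest) = Σ N(rest − s) over sources s of rest; N(one piece) = 1:
  size 1 → [2]=1  [5]=1
  size 2 → [2,5]=2  [4,5]=1
  size 3 → [2,4,5]=3  [3,4,5]=1
  size 4 → [0,3,4,5]=1  [1,3,4,5]=1  [2,3,4,5]=4
  first=0(r) contributes 5
  first=1(q) contributes 5
  first=2(u) contributes 2
|[w]| = 12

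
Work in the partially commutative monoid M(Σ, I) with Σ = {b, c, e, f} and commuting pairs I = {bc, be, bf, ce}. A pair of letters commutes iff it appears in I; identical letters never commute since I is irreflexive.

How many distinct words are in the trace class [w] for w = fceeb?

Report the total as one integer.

0(f) covers ∅
1(c) covers 0:f
2(e) covers 0:f
3(e) covers 2:e
4(b) covers ∅
floor of heap: 0:f, 4:b
completions by unplaced set U, small U first (add the entries for U minus each lowest piece of U):
  |U|=1: {1}:1  {3}:1  {4}:1
  |U|=2: {1,3}:2  {1,4}:2  {2,3}:1  {3,4}:2
  |U|=3: {1,2,3}:3  {1,3,4}:6  {2,3,4}:3
  start at 0(f): 12
  start at 4(b): 3
sum over floor = 15

15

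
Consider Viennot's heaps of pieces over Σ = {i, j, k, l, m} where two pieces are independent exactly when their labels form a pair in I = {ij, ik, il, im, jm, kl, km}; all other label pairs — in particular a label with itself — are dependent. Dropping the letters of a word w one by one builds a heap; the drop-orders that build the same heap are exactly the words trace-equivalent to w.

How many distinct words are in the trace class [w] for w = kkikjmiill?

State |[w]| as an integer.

piece 0:k — minimal
piece 1:k rests on {0:k}
piece 2:i — minimal
piece 3:k rests on {1:k}
piece 4:j rests on {3:k}
piece 5:m — minimal
piece 6:i rests on {2:i}
piece 7:i rests on {6:i}
piece 8:l rests on {4:j, 5:m}
piece 9:l rests on {8:l}
minimal pieces: {0:k, 2:i, 5:m}
ways to finish when only these pieces remain (= sum over removing one remaining piece with nothing left below it):
  1 left: {7}→1  {9}→1
  2 left: {6,7}→1  {7,9}→2  {8,9}→1
  3 left: {2,6,7}→1  {4,8,9}→1  {5,8,9}→1  {6,7,9}→3  {7,8,9}→3
  4 left: {2,6,7,9}→4  {3,4,8,9}→1  {4,5,8,9}→2  {4,7,8,9}→4  {5,7,8,9}→4  {6,7,8,9}→6
  5 left: {1,3,4,8,9}→1  {2,6,7,8,9}→10  {3,4,5,8,9}→3  {3,4,7,8,9}→5  {4,5,7,8,9}→10  {4,6,7,8,9}→10  {5,6,7,8,9}→10
  6 left: {0,1,3,4,8,9}→1  {1,3,4,5,8,9}→4  {1,3,4,7,8,9}→6  {2,4,6,7,8,9}→20  {2,5,6,7,8,9}→20  {3,4,5,7,8,9}→18  {3,4,6,7,8,9}→15  {4,5,6,7,8,9}→30
  7 left: {0,1,3,4,5,8,9}→5  {0,1,3,4,7,8,9}→7  {1,3,4,5,7,8,9}→28  {1,3,4,6,7,8,9}→21  {2,3,4,6,7,8,9}→35  {2,4,5,6,7,8,9}→70  {3,4,5,6,7,8,9}→63
  8 left: {0,1,3,4,5,7,8,9}→40  {0,1,3,4,6,7,8,9}→28  {1,2,3,4,6,7,8,9}→56  {1,3,4,5,6,7,8,9}→112  {2,3,4,5,6,7,8,9}→168
  placing 0:k first → 336 extensions
  placing 2:i first → 180 extensions
  placing 5:m first → 84 extensions
total linear extensions = 600

600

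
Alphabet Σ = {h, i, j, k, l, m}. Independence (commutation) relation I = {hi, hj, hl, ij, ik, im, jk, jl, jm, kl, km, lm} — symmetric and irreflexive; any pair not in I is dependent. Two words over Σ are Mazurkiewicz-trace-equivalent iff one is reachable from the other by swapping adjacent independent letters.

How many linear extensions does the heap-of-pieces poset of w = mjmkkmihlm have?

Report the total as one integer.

#0=m has no predecessor
#1=j has no predecessor
#2=m depends on [0:m]
#3=k has no predecessor
#4=k depends on [3:k]
#5=m depends on [2:m]
#6=i has no predecessor
#7=h depends on [4:k, 5:m]
#8=l depends on [6:i]
#9=m depends on [7:h]
sources: [0:m, 1:j, 3:k, 6:i]
N(rest) = Σ N(rest − s) over sources s of rest; N(one piece) = 1:
  size 1 → [1]=1  [8]=1  [9]=1
  size 2 → [1,8]=2  [1,9]=2  [6,8]=1  [7,9]=1  [8,9]=2
  size 3 → [1,6,8]=3  [1,7,9]=3  [1,8,9]=6  [4,7,9]=1  [5,7,9]=1  [6,8,9]=3  [7,8,9]=3
  size 4 → [1,4,7,9]=4  [1,5,7,9]=4  [1,6,8,9]=12  [1,7,8,9]=12  [2,5,7,9]=1  [3,4,7,9]=1  [4,5,7,9]=2  [4,7,8,9]=4  [5,7,8,9]=4  [6,7,8,9]=6
  size 5 → [0,2,5,7,9]=1  [1,2,5,7,9]=5  [1,3,4,7,9]=5  [1,4,5,7,9]=10  [1,4,7,8,9]=20  [1,5,7,8,9]=20  [1,6,7,8,9]=30  [2,4,5,7,9]=3  [2,5,7,8,9]=5  [3,4,5,7,9]=3  [3,4,7,8,9]=5  [4,5,7,8,9]=10  [4,6,7,8,9]=10  [5,6,7,8,9]=10
  size 6 → [0,1,2,5,7,9]=6  [0,2,4,5,7,9]=4  [0,2,5,7,8,9]=6  [1,2,4,5,7,9]=18  [1,2,5,7,8,9]=30  [1,3,4,5,7,9]=18  [1,3,4,7,8,9]=30  [1,4,5,7,8,9]=60  [1,4,6,7,8,9]=60  [1,5,6,7,8,9]=60  [2,3,4,5,7,9]=6  [2,4,5,7,8,9]=18  [2,5,6,7,8,9]=15  [3,4,5,7,8,9]=18  [3,4,6,7,8,9]=15  [4,5,6,7,8,9]=30
  size 7 → [0,1,2,4,5,7,9]=28  [0,1,2,5,7,8,9]=42  [0,2,3,4,5,7,9]=10  [0,2,4,5,7,8,9]=28  [0,2,5,6,7,8,9]=21  [1,2,3,4,5,7,9]=42  [1,2,4,5,7,8,9]=126  [1,2,5,6,7,8,9]=105  [1,3,4,5,7,8,9]=126  [1,3,4,6,7,8,9]=105  [1,4,5,6,7,8,9]=210  [2,3,4,5,7,8,9]=42  [2,4,5,6,7,8,9]=63  [3,4,5,6,7,8,9]=63
  size 8 → [0,1,2,3,4,5,7,9]=80  [0,1,2,4,5,7,8,9]=224  [0,1,2,5,6,7,8,9]=168  [0,2,3,4,5,7,8,9]=80  [0,2,4,5,6,7,8,9]=112  [1,2,3,4,5,7,8,9]=336  [1,2,4,5,6,7,8,9]=504  [1,3,4,5,6,7,8,9]=504  [2,3,4,5,6,7,8,9]=168
  first=0(m) contributes 1512
  first=1(j) contributes 360
  first=3(k) contributes 1008
  first=6(i) contributes 720
|[w]| = 3600

3600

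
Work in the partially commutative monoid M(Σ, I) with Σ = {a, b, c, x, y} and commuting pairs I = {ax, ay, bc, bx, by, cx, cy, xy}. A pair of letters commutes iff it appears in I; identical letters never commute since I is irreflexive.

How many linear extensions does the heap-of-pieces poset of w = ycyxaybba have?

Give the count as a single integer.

504

0(y) covers ∅
1(c) covers ∅
2(y) covers 0:y
3(x) covers ∅
4(a) covers 1:c
5(y) covers 2:y
6(b) covers 4:a
7(b) covers 6:b
8(a) covers 7:b
floor of heap: 0:y, 1:c, 3:x
completions by unplaced set U, small U first (add the entries for U minus each lowest piece of U):
  |U|=1: {3}:1  {5}:1  {8}:1
  |U|=2: {2,5}:1  {3,5}:2  {3,8}:2  {5,8}:2  {7,8}:1
  |U|=3: {0,2,5}:1  {2,3,5}:3  {2,5,8}:3  {3,5,8}:6  {3,7,8}:3  {5,7,8}:3  {6,7,8}:1
  |U|=4: {0,2,3,5}:4  {0,2,5,8}:4  {2,3,5,8}:12  {2,5,7,8}:6  {3,5,7,8}:12  {3,6,7,8}:4  {4,6,7,8}:1  {5,6,7,8}:4
  |U|=5: {0,2,3,5,8}:20  {0,2,5,7,8}:10  {1,4,6,7,8}:1  {2,3,5,7,8}:30  {2,5,6,7,8}:10  {3,4,6,7,8}:5  {3,5,6,7,8}:20  {4,5,6,7,8}:5
  |U|=6: {0,2,3,5,7,8}:60  {0,2,5,6,7,8}:20  {1,3,4,6,7,8}:6  {1,4,5,6,7,8}:6  {2,3,5,6,7,8}:60  {2,4,5,6,7,8}:15  {3,4,5,6,7,8}:30
  |U|=7: {0,2,3,5,6,7,8}:140  {0,2,4,5,6,7,8}:35  {1,2,4,5,6,7,8}:21  {1,3,4,5,6,7,8}:42  {2,3,4,5,6,7,8}:105
  start at 0(y): 168
  start at 1(c): 280
  start at 3(x): 56
sum over floor = 504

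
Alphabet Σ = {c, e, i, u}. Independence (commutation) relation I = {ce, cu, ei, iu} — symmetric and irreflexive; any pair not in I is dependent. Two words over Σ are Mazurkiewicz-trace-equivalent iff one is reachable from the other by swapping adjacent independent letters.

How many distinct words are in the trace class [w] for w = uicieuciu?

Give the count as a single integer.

126

0(u) covers ∅
1(i) covers ∅
2(c) covers 1:i
3(i) covers 2:c
4(e) covers 0:u
5(u) covers 4:e
6(c) covers 3:i
7(i) covers 6:c
8(u) covers 5:u
floor of heap: 0:u, 1:i
completions by unplaced set U, small U first (add the entries for U minus each lowest piece of U):
  |U|=1: {7}:1  {8}:1
  |U|=2: {5,8}:1  {6,7}:1  {7,8}:2
  |U|=3: {3,6,7}:1  {4,5,8}:1  {5,7,8}:3  {6,7,8}:3
  |U|=4: {0,4,5,8}:1  {2,3,6,7}:1  {3,6,7,8}:4  {4,5,7,8}:4  {5,6,7,8}:6
  |U|=5: {0,4,5,7,8}:5  {1,2,3,6,7}:1  {2,3,6,7,8}:5  {3,5,6,7,8}:10  {4,5,6,7,8}:10
  |U|=6: {0,4,5,6,7,8}:15  {1,2,3,6,7,8}:6  {2,3,5,6,7,8}:15  {3,4,5,6,7,8}:20
  |U|=7: {0,3,4,5,6,7,8}:35  {1,2,3,5,6,7,8}:21  {2,3,4,5,6,7,8}:35
  start at 0(u): 56
  start at 1(i): 70
sum over floor = 126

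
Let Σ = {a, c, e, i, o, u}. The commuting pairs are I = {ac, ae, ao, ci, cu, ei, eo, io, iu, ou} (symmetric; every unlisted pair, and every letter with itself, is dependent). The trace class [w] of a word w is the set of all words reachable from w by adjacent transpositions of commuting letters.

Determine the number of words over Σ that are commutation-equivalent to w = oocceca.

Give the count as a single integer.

piece 0:o — minimal
piece 1:o rests on {0:o}
piece 2:c rests on {1:o}
piece 3:c rests on {2:c}
piece 4:e rests on {3:c}
piece 5:c rests on {4:e}
piece 6:a — minimal
minimal pieces: {0:o, 6:a}
ways to finish when only these pieces remain (= sum over removing one remaining piece with nothing left below it):
  1 left: {5}→1  {6}→1
  2 left: {4,5}→1  {5,6}→2
  3 left: {3,4,5}→1  {4,5,6}→3
  4 left: {2,3,4,5}→1  {3,4,5,6}→4
  5 left: {1,2,3,4,5}→1  {2,3,4,5,6}→5
  placing 0:o first → 6 extensions
  placing 6:a first → 1 extensions
total linear extensions = 7

7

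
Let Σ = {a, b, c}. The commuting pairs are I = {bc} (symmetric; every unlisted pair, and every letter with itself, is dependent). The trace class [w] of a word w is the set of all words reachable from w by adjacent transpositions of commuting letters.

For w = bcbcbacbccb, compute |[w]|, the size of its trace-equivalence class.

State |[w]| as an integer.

#0=b has no predecessor
#1=c has no predecessor
#2=b depends on [0:b]
#3=c depends on [1:c]
#4=b depends on [2:b]
#5=a depends on [3:c, 4:b]
#6=c depends on [5:a]
#7=b depends on [5:a]
#8=c depends on [6:c]
#9=c depends on [8:c]
#10=b depends on [7:b]
sources: [0:b, 1:c]
N(rest) = Σ N(rest − s) over sources s of rest; N(one piece) = 1:
  size 1 → [9]=1  [10]=1
  size 2 → [7,10]=1  [8,9]=1  [9,10]=2
  size 3 → [6,8,9]=1  [7,9,10]=3  [8,9,10]=3
  size 4 → [6,8,9,10]=4  [7,8,9,10]=6
  size 5 → [6,7,8,9,10]=10
  size 6 → [5,6,7,8,9,10]=10
  size 7 → [3,5,6,7,8,9,10]=10  [4,5,6,7,8,9,10]=10
  size 8 → [1,3,5,6,7,8,9,10]=10  [2,4,5,6,7,8,9,10]=10  [3,4,5,6,7,8,9,10]=20
  size 9 → [0,2,4,5,6,7,8,9,10]=10  [1,3,4,5,6,7,8,9,10]=30  [2,3,4,5,6,7,8,9,10]=30
  first=0(b) contributes 60
  first=1(c) contributes 40
|[w]| = 100

100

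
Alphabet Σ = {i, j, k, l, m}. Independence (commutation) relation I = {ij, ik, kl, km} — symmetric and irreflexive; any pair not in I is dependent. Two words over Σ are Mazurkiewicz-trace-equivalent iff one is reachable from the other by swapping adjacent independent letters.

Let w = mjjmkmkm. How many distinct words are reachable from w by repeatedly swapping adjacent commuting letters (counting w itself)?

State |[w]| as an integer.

#0=m has no predecessor
#1=j depends on [0:m]
#2=j depends on [1:j]
#3=m depends on [2:j]
#4=k depends on [2:j]
#5=m depends on [3:m]
#6=k depends on [4:k]
#7=m depends on [5:m]
sources: [0:m]
N(rest) = Σ N(rest − s) over sources s of rest; N(one piece) = 1:
  size 1 → [6]=1  [7]=1
  size 2 → [4,6]=1  [5,7]=1  [6,7]=2
  size 3 → [3,5,7]=1  [4,6,7]=3  [5,6,7]=3
  size 4 → [3,5,6,7]=4  [4,5,6,7]=6
  size 5 → [3,4,5,6,7]=10
  size 6 → [2,3,4,5,6,7]=10
  first=0(m) contributes 10

10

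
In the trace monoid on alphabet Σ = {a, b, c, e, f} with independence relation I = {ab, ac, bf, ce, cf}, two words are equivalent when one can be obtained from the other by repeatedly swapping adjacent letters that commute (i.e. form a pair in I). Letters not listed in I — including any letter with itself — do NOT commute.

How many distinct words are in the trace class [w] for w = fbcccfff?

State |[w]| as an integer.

drop 0:f onto floor
drop 1:b onto floor
drop 2:c onto {1:b}
drop 3:c onto {2:c}
drop 4:c onto {3:c}
drop 5:f onto {0:f}
drop 6:f onto {5:f}
drop 7:f onto {6:f}
ground layer = {0:f, 1:b}
drop-orders for the pieces not yet dropped (sum over which currently-grounded one goes next):
  1 to go: {4} 1  {7} 1
  2 to go: {3,4} 1  {4,7} 2  {6,7} 1
  3 to go: {2,3,4} 1  {3,4,7} 3  {4,6,7} 3  {5,6,7} 1
  4 to go: {0,5,6,7} 1  {1,2,3,4} 1  {2,3,4,7} 4  {3,4,6,7} 6  {4,5,6,7} 4
  5 to go: {0,4,5,6,7} 5  {1,2,3,4,7} 5  {2,3,4,6,7} 10  {3,4,5,6,7} 10
  6 to go: {0,3,4,5,6,7} 15  {1,2,3,4,6,7} 15  {2,3,4,5,6,7} 20
  if 0:f drops first: 35 orders
  if 1:b drops first: 35 orders
heap linearizations: 70

70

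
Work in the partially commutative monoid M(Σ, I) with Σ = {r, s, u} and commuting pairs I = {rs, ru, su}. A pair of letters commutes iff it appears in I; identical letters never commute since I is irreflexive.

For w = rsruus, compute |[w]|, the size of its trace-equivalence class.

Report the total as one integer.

90

#0=r has no predecessor
#1=s has no predecessor
#2=r depends on [0:r]
#3=u has no predecessor
#4=u depends on [3:u]
#5=s depends on [1:s]
sources: [0:r, 1:s, 3:u]
N(rest) = Σ N(rest − s) over sources s of rest; N(one piece) = 1:
  size 1 → [2]=1  [4]=1  [5]=1
  size 2 → [0,2]=1  [1,5]=1  [2,4]=2  [2,5]=2  [3,4]=1  [4,5]=2
  size 3 → [0,2,4]=3  [0,2,5]=3  [1,2,5]=3  [1,4,5]=3  [2,3,4]=3  [2,4,5]=6  [3,4,5]=3
  size 4 → [0,1,2,5]=6  [0,2,3,4]=6  [0,2,4,5]=12  [1,2,4,5]=12  [1,3,4,5]=6  [2,3,4,5]=12
  first=0(r) contributes 30
  first=1(s) contributes 30
  first=3(u) contributes 30
|[w]| = 90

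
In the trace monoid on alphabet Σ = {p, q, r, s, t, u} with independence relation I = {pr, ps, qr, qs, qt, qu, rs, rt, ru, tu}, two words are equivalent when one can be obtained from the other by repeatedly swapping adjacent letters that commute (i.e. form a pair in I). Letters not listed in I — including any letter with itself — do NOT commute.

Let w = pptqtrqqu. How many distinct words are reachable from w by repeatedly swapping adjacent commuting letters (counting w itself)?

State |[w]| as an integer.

#0=p has no predecessor
#1=p depends on [0:p]
#2=t depends on [1:p]
#3=q depends on [1:p]
#4=t depends on [2:t]
#5=r has no predecessor
#6=q depends on [3:q]
#7=q depends on [6:q]
#8=u depends on [1:p]
sources: [0:p, 5:r]
N(rest) = Σ N(rest − s) over sources s of rest; N(one piece) = 1:
  size 1 → [4]=1  [5]=1  [7]=1  [8]=1
  size 2 → [2,4]=1  [4,5]=2  [4,7]=2  [4,8]=2  [5,7]=2  [5,8]=2  [6,7]=1  [7,8]=2
  size 3 → [2,4,5]=3  [2,4,7]=3  [2,4,8]=3  [3,6,7]=1  [4,5,7]=6  [4,5,8]=6  [4,6,7]=3  [4,7,8]=6  [5,6,7]=3  [5,7,8]=6  [6,7,8]=3
  size 4 → [2,4,5,7]=12  [2,4,5,8]=12  [2,4,6,7]=6  [2,4,7,8]=12  [3,4,6,7]=4  [3,5,6,7]=4  [3,6,7,8]=4  [4,5,6,7]=12  [4,5,7,8]=24  [4,6,7,8]=12  [5,6,7,8]=12
  size 5 → [2,3,4,6,7]=10  [2,4,5,6,7]=30  [2,4,5,7,8]=60  [2,4,6,7,8]=30  [3,4,5,6,7]=20  [3,4,6,7,8]=20  [3,5,6,7,8]=20  [4,5,6,7,8]=60
  size 6 → [2,3,4,5,6,7]=60  [2,3,4,6,7,8]=60  [2,4,5,6,7,8]=180  [3,4,5,6,7,8]=120
  size 7 → [1,2,3,4,6,7,8]=60  [2,3,4,5,6,7,8]=420
  first=0(p) contributes 480
  first=5(r) contributes 60
|[w]| = 540

540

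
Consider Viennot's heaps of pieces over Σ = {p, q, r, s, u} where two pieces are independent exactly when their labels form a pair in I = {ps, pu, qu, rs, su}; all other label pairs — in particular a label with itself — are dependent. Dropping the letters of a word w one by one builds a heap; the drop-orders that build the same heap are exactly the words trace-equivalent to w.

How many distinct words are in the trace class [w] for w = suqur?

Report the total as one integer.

piece 0:s — minimal
piece 1:u — minimal
piece 2:q rests on {0:s}
piece 3:u rests on {1:u}
piece 4:r rests on {2:q, 3:u}
minimal pieces: {0:s, 1:u}
ways to finish when only these pieces remain (= sum over removing one remaining piece with nothing left below it):
  1 left: {4}→1
  2 left: {2,4}→1  {3,4}→1
  3 left: {0,2,4}→1  {1,3,4}→1  {2,3,4}→2
  placing 0:s first → 3 extensions
  placing 1:u first → 3 extensions
total linear extensions = 6

6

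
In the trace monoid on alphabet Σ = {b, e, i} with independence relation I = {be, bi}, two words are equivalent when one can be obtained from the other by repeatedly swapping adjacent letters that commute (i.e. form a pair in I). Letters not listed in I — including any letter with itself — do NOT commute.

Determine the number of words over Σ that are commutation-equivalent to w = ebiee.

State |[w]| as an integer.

0(e) covers ∅
1(b) covers ∅
2(i) covers 0:e
3(e) covers 2:i
4(e) covers 3:e
floor of heap: 0:e, 1:b
completions by unplaced set U, small U first (add the entries for U minus each lowest piece of U):
  |U|=1: {1}:1  {4}:1
  |U|=2: {1,4}:2  {3,4}:1
  |U|=3: {1,3,4}:3  {2,3,4}:1
  start at 0(e): 4
  start at 1(b): 1
sum over floor = 5

5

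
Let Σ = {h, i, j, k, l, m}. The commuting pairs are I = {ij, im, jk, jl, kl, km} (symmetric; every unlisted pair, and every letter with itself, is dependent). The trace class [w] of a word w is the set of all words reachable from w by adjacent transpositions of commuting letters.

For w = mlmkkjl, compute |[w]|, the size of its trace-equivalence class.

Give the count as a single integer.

42

piece 0:m — minimal
piece 1:l rests on {0:m}
piece 2:m rests on {1:l}
piece 3:k — minimal
piece 4:k rests on {3:k}
piece 5:j rests on {2:m}
piece 6:l rests on {2:m}
minimal pieces: {0:m, 3:k}
ways to finish when only these pieces remain (= sum over removing one remaining piece with nothing left below it):
  1 left: {4}→1  {5}→1  {6}→1
  2 left: {3,4}→1  {4,5}→2  {4,6}→2  {5,6}→2
  3 left: {2,5,6}→2  {3,4,5}→3  {3,4,6}→3  {4,5,6}→6
  4 left: {1,2,5,6}→2  {2,4,5,6}→8  {3,4,5,6}→12
  5 left: {0,1,2,5,6}→2  {1,2,4,5,6}→10  {2,3,4,5,6}→20
  placing 0:m first → 30 extensions
  placing 3:k first → 12 extensions
total linear extensions = 42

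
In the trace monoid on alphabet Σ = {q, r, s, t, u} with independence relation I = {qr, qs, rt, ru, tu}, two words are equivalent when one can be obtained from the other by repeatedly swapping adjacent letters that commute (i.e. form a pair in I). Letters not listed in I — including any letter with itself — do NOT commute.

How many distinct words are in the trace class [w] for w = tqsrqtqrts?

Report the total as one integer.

piece 0:t — minimal
piece 1:q rests on {0:t}
piece 2:s rests on {0:t}
piece 3:r rests on {2:s}
piece 4:q rests on {1:q}
piece 5:t rests on {2:s, 4:q}
piece 6:q rests on {5:t}
piece 7:r rests on {3:r}
piece 8:t rests on {6:q}
piece 9:s rests on {7:r, 8:t}
minimal pieces: {0:t}
ways to finish when only these pieces remain (= sum over removing one remaining piece with nothing left below it):
  1 left: {9}→1
  2 left: {7,9}→1  {8,9}→1
  3 left: {3,7,9}→1  {6,8,9}→1  {7,8,9}→2
  4 left: {3,7,8,9}→3  {5,6,8,9}→1  {6,7,8,9}→3
  5 left: {3,6,7,8,9}→6  {4,5,6,8,9}→1  {5,6,7,8,9}→4
  6 left: {1,4,5,6,8,9}→1  {3,5,6,7,8,9}→10  {4,5,6,7,8,9}→5
  7 left: {1,4,5,6,7,8,9}→6  {2,3,5,6,7,8,9}→10  {3,4,5,6,7,8,9}→15
  8 left: {1,3,4,5,6,7,8,9}→21  {2,3,4,5,6,7,8,9}→25
  placing 0:t first → 46 extensions

46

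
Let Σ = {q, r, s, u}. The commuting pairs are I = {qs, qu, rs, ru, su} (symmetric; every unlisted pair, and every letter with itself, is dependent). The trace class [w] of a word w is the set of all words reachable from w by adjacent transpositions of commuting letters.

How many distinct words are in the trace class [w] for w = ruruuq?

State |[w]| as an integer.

0(r) covers ∅
1(u) covers ∅
2(r) covers 0:r
3(u) covers 1:u
4(u) covers 3:u
5(q) covers 2:r
floor of heap: 0:r, 1:u
completions by unplaced set U, small U first (add the entries for U minus each lowest piece of U):
  |U|=1: {4}:1  {5}:1
  |U|=2: {2,5}:1  {3,4}:1  {4,5}:2
  |U|=3: {0,2,5}:1  {1,3,4}:1  {2,4,5}:3  {3,4,5}:3
  |U|=4: {0,2,4,5}:4  {1,3,4,5}:4  {2,3,4,5}:6
  start at 0(r): 10
  start at 1(u): 10
sum over floor = 20

20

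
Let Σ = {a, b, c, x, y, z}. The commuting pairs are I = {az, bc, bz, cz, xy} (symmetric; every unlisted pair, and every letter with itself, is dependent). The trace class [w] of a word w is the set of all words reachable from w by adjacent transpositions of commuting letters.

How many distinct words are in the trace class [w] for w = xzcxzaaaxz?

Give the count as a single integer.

8

piece 0:x — minimal
piece 1:z rests on {0:x}
piece 2:c rests on {0:x}
piece 3:x rests on {1:z, 2:c}
piece 4:z rests on {3:x}
piece 5:a rests on {3:x}
piece 6:a rests on {5:a}
piece 7:a rests on {6:a}
piece 8:x rests on {4:z, 7:a}
piece 9:z rests on {8:x}
minimal pieces: {0:x}
ways to finish when only these pieces remain (= sum over removing one remaining piece with nothing left below it):
  1 left: {9}→1
  2 left: {8,9}→1
  3 left: {4,8,9}→1  {7,8,9}→1
  4 left: {4,7,8,9}→2  {6,7,8,9}→1
  5 left: {4,6,7,8,9}→3  {5,6,7,8,9}→1
  6 left: {4,5,6,7,8,9}→4
  7 left: {3,4,5,6,7,8,9}→4
  8 left: {1,3,4,5,6,7,8,9}→4  {2,3,4,5,6,7,8,9}→4
  placing 0:x first → 8 extensions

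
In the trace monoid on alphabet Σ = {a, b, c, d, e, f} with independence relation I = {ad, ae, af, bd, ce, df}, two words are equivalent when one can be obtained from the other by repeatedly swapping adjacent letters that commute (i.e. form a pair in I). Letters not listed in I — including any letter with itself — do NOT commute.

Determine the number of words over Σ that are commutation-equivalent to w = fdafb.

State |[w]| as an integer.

15

piece 0:f — minimal
piece 1:d — minimal
piece 2:a — minimal
piece 3:f rests on {0:f}
piece 4:b rests on {2:a, 3:f}
minimal pieces: {0:f, 1:d, 2:a}
ways to finish when only these pieces remain (= sum over removing one remaining piece with nothing left below it):
  1 left: {1}→1  {4}→1
  2 left: {1,4}→2  {2,4}→1  {3,4}→1
  3 left: {0,3,4}→1  {1,2,4}→3  {1,3,4}→3  {2,3,4}→2
  placing 0:f first → 8 extensions
  placing 1:d first → 3 extensions
  placing 2:a first → 4 extensions
total linear extensions = 15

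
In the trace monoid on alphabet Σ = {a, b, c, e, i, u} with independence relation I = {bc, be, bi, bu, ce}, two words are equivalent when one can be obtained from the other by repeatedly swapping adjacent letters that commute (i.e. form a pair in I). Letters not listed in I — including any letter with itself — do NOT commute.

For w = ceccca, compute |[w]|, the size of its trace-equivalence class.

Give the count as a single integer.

5

piece 0:c — minimal
piece 1:e — minimal
piece 2:c rests on {0:c}
piece 3:c rests on {2:c}
piece 4:c rests on {3:c}
piece 5:a rests on {1:e, 4:c}
minimal pieces: {0:c, 1:e}
ways to finish when only these pieces remain (= sum over removing one remaining piece with nothing left below it):
  1 left: {5}→1
  2 left: {1,5}→1  {4,5}→1
  3 left: {1,4,5}→2  {3,4,5}→1
  4 left: {1,3,4,5}→3  {2,3,4,5}→1
  placing 0:c first → 4 extensions
  placing 1:e first → 1 extensions
total linear extensions = 5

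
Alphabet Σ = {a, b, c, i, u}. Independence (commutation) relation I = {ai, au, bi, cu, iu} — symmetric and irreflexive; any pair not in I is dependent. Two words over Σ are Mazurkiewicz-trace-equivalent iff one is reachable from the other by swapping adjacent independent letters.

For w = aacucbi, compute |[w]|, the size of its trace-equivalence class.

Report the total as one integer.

11

piece 0:a — minimal
piece 1:a rests on {0:a}
piece 2:c rests on {1:a}
piece 3:u — minimal
piece 4:c rests on {2:c}
piece 5:b rests on {3:u, 4:c}
piece 6:i rests on {4:c}
minimal pieces: {0:a, 3:u}
ways to finish when only these pieces remain (= sum over removing one remaining piece with nothing left below it):
  1 left: {5}→1  {6}→1
  2 left: {3,5}→1  {5,6}→2
  3 left: {3,5,6}→3  {4,5,6}→2
  4 left: {2,4,5,6}→2  {3,4,5,6}→5
  5 left: {1,2,4,5,6}→2  {2,3,4,5,6}→7
  placing 0:a first → 9 extensions
  placing 3:u first → 2 extensions
total linear extensions = 11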